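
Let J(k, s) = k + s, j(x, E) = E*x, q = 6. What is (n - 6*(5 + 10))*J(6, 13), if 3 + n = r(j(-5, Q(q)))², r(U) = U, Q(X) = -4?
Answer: 5833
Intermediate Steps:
n = 397 (n = -3 + (-4*(-5))² = -3 + 20² = -3 + 400 = 397)
(n - 6*(5 + 10))*J(6, 13) = (397 - 6*(5 + 10))*(6 + 13) = (397 - 6*15)*19 = (397 - 90)*19 = 307*19 = 5833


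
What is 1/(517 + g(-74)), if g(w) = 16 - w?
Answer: 1/607 ≈ 0.0016474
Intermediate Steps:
1/(517 + g(-74)) = 1/(517 + (16 - 1*(-74))) = 1/(517 + (16 + 74)) = 1/(517 + 90) = 1/607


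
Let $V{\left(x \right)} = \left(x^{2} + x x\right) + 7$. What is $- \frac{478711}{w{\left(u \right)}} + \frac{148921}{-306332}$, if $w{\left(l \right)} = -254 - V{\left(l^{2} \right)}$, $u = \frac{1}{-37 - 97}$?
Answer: $\frac{23634142262251940607}{12889084518089468} \approx 1833.7$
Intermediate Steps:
$u = - \frac{1}{134}$ ($u = \frac{1}{-134} = - \frac{1}{134} \approx -0.0074627$)
$V{\left(x \right)} = 7 + 2 x^{2}$ ($V{\left(x \right)} = \left(x^{2} + x^{2}\right) + 7 = 2 x^{2} + 7 = 7 + 2 x^{2}$)
$w{\left(l \right)} = -261 - 2 l^{4}$ ($w{\left(l \right)} = -254 - \left(7 + 2 \left(l^{2}\right)^{2}\right) = -254 - \left(7 + 2 l^{4}\right) = -261 - 2 l^{4}$)
$- \frac{478711}{w{\left(u \right)}} + \frac{148921}{-306332} = - \frac{478711}{-261 - 2 \left(- \frac{1}{134}\right)^{4}} + \frac{148921}{-306332} = - \frac{478711}{-261 - \frac{1}{161208968}} + 148921 \left(- \frac{1}{306332}\right) = - \frac{478711}{-261 - \frac{1}{161208968}} - \frac{148921}{306332} = - \frac{478711}{- \frac{42075540649}{161208968}} - \frac{148921}{306332} = \left(-478711\right) \left(- \frac{161208968}{42075540649}\right) - \frac{148921}{306332} = \frac{77172506280248}{42075540649} - \frac{148921}{306332} = \frac{23634142262251940607}{12889084518089468}$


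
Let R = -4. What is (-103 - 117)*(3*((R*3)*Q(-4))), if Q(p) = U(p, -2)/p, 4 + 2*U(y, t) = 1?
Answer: 2970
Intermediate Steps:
U(y, t) = -3/2 (U(y, t) = -2 + (1/2)*1 = -2 + 1/2 = -3/2)
Q(p) = -3/(2*p)
(-103 - 117)*(3*((R*3)*Q(-4))) = (-103 - 117)*(3*((-4*3)*(-3/2/(-4)))) = -660*(-(-18)*(-1)/4) = -660*(-12*3/8) = -660*(-9)/2 = -220*(-27/2) = 2970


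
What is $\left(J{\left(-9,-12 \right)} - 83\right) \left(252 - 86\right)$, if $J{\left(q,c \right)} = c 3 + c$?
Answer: $-21746$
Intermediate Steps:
$J{\left(q,c \right)} = 4 c$ ($J{\left(q,c \right)} = 3 c + c = 4 c$)
$\left(J{\left(-9,-12 \right)} - 83\right) \left(252 - 86\right) = \left(4 \left(-12\right) - 83\right) \left(252 - 86\right) = \left(-48 - 83\right) 166 = \left(-131\right) 166 = -21746$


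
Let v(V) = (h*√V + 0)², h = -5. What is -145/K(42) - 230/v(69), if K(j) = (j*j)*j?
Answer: -50117/370440 ≈ -0.13529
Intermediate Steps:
K(j) = j³ (K(j) = j²*j = j³)
v(V) = 25*V (v(V) = (-5*√V + 0)² = (-5*√V)² = 25*V)
-145/K(42) - 230/v(69) = -145/(42³) - 230/(25*69) = -145/74088 - 230/1725 = -145*1/74088 - 230*1/1725 = -145/74088 - 2/15 = -50117/370440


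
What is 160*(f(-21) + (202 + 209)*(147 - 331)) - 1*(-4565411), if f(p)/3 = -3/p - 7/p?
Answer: -52739403/7 ≈ -7.5342e+6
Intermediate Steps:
f(p) = -30/p (f(p) = 3*(-3/p - 7/p) = 3*(-10/p) = -30/p)
160*(f(-21) + (202 + 209)*(147 - 331)) - 1*(-4565411) = 160*(-30/(-21) + (202 + 209)*(147 - 331)) - 1*(-4565411) = 160*(-30*(-1/21) + 411*(-184)) + 4565411 = 160*(10/7 - 75624) + 4565411 = 160*(-529358/7) + 4565411 = -84697280/7 + 4565411 = -52739403/7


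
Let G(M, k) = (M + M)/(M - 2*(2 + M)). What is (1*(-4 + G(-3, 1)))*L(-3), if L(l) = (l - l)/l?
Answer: 0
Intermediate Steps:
G(M, k) = 2*M/(-4 - M) (G(M, k) = (2*M)/(M + (-4 - 2*M)) = (2*M)/(-4 - M) = 2*M/(-4 - M))
L(l) = 0 (L(l) = 0/l = 0)
(1*(-4 + G(-3, 1)))*L(-3) = (1*(-4 - 2*(-3)/(4 - 3)))*0 = (1*(-4 - 2*(-3)/1))*0 = (1*(-4 - 2*(-3)*1))*0 = (1*(-4 + 6))*0 = (1*2)*0 = 2*0 = 0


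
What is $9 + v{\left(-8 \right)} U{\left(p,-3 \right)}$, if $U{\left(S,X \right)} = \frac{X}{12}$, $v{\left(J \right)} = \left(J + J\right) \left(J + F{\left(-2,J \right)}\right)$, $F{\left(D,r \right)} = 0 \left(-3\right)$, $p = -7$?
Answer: $-23$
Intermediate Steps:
$F{\left(D,r \right)} = 0$
$v{\left(J \right)} = 2 J^{2}$ ($v{\left(J \right)} = \left(J + J\right) \left(J + 0\right) = 2 J J = 2 J^{2}$)
$U{\left(S,X \right)} = \frac{X}{12}$ ($U{\left(S,X \right)} = X \frac{1}{12} = \frac{X}{12}$)
$9 + v{\left(-8 \right)} U{\left(p,-3 \right)} = 9 + 2 \left(-8\right)^{2} \cdot \frac{1}{12} \left(-3\right) = 9 + 2 \cdot 64 \left(- \frac{1}{4}\right) = 9 + 128 \left(- \frac{1}{4}\right) = 9 - 32 = -23$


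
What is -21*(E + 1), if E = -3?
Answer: 42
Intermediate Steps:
-21*(E + 1) = -21*(-3 + 1) = -21*(-2) = 42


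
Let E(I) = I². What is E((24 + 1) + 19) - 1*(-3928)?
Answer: 5864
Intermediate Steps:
E((24 + 1) + 19) - 1*(-3928) = ((24 + 1) + 19)² - 1*(-3928) = (25 + 19)² + 3928 = 44² + 3928 = 1936 + 3928 = 5864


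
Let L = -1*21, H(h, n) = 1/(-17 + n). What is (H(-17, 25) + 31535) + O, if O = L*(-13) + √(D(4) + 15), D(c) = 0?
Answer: 254465/8 + √15 ≈ 31812.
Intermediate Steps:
L = -21
O = 273 + √15 (O = -21*(-13) + √(0 + 15) = 273 + √15 ≈ 276.87)
(H(-17, 25) + 31535) + O = (1/(-17 + 25) + 31535) + (273 + √15) = (1/8 + 31535) + (273 + √15) = (⅛ + 31535) + (273 + √15) = 252281/8 + (273 + √15) = 254465/8 + √15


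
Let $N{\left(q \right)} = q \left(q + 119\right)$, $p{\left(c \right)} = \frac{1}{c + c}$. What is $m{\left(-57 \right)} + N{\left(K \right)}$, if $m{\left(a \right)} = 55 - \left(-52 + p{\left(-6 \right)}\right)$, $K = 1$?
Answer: $\frac{2725}{12} \approx 227.08$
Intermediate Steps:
$p{\left(c \right)} = \frac{1}{2 c}$
$m{\left(a \right)} = \frac{1285}{12}$ ($m{\left(a \right)} = 55 + \left(52 - \frac{1}{2 \left(-6\right)}\right) = 55 + \left(52 - \frac{1}{2} \left(- \frac{1}{6}\right)\right) = 55 + \left(52 - - \frac{1}{12}\right) = 55 + \left(52 + \frac{1}{12}\right) = 55 + \frac{625}{12} = \frac{1285}{12}$)
$N{\left(q \right)} = q \left(119 + q\right)$
$m{\left(-57 \right)} + N{\left(K \right)} = \frac{1285}{12} + 1 \left(119 + 1\right) = \frac{1285}{12} + 1 \cdot 120 = \frac{1285}{12} + 120 = \frac{2725}{12}$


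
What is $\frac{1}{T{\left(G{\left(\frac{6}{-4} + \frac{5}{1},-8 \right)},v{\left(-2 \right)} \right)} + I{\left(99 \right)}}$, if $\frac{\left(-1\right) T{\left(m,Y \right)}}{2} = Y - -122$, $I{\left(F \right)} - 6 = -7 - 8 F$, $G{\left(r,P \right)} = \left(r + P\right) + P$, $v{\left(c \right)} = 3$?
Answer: $- \frac{1}{1043} \approx -0.00095877$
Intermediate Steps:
$G{\left(r,P \right)} = r + 2 P$ ($G{\left(r,P \right)} = \left(P + r\right) + P = r + 2 P$)
$I{\left(F \right)} = -1 - 8 F$ ($I{\left(F \right)} = 6 - \left(7 + 8 F\right) = -1 - 8 F$)
$T{\left(m,Y \right)} = -244 - 2 Y$ ($T{\left(m,Y \right)} = - 2 \left(Y - -122\right) = - 2 \left(Y + 122\right) = - 2 \left(122 + Y\right) = -244 - 2 Y$)
$\frac{1}{T{\left(G{\left(\frac{6}{-4} + \frac{5}{1},-8 \right)},v{\left(-2 \right)} \right)} + I{\left(99 \right)}} = \frac{1}{\left(-244 - 6\right) - 793} = \frac{1}{-250 - 793} = \frac{1}{-1043} = - \frac{1}{1043}$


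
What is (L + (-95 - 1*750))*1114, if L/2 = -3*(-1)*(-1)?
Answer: -948014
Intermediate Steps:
L = -6 (L = 2*(-3*(-1)*(-1)) = 2*(3*(-1)) = 2*(-3) = -6)
(L + (-95 - 1*750))*1114 = (-6 + (-95 - 1*750))*1114 = (-6 + (-95 - 750))*1114 = (-6 - 845)*1114 = -851*1114 = -948014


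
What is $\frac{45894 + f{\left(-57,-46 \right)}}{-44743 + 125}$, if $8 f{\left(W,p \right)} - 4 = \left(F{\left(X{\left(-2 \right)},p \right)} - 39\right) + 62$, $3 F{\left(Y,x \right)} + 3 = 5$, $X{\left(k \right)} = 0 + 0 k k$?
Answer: $- \frac{1101539}{1070832} \approx -1.0287$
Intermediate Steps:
$X{\left(k \right)} = 0$ ($X{\left(k \right)} = 0 + 0 k = 0 + 0 = 0$)
$F{\left(Y,x \right)} = \frac{2}{3}$ ($F{\left(Y,x \right)} = -1 + \frac{1}{3} \cdot 5 = -1 + \frac{5}{3} = \frac{2}{3}$)
$f{\left(W,p \right)} = \frac{83}{24}$ ($f{\left(W,p \right)} = \frac{1}{2} + \frac{\left(\frac{2}{3} - 39\right) + 62}{8} = \frac{1}{2} + \frac{- \frac{115}{3} + 62}{8} = \frac{1}{2} + \frac{1}{8} \cdot \frac{71}{3} = \frac{1}{2} + \frac{71}{24} = \frac{83}{24}$)
$\frac{45894 + f{\left(-57,-46 \right)}}{-44743 + 125} = \frac{45894 + \frac{83}{24}}{-44743 + 125} = \frac{1101539}{24 \left(-44618\right)} = \frac{1101539}{24} \left(- \frac{1}{44618}\right) = - \frac{1101539}{1070832}$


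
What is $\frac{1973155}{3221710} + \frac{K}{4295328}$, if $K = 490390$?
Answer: $\frac{502762114337}{691915058544} \approx 0.72662$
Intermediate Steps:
$\frac{1973155}{3221710} + \frac{K}{4295328} = \frac{1973155}{3221710} + \frac{490390}{4295328} = 1973155 \cdot \frac{1}{3221710} + 490390 \cdot \frac{1}{4295328} = \frac{394631}{644342} + \frac{245195}{2147664} = \frac{502762114337}{691915058544}$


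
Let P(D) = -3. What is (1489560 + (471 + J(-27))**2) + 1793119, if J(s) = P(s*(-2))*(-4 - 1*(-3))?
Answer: 3507355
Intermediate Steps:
J(s) = 3 (J(s) = -3*(-4 - 1*(-3)) = -3*(-4 + 3) = -3*(-1) = 3)
(1489560 + (471 + J(-27))**2) + 1793119 = (1489560 + (471 + 3)**2) + 1793119 = (1489560 + 474**2) + 1793119 = (1489560 + 224676) + 1793119 = 1714236 + 1793119 = 3507355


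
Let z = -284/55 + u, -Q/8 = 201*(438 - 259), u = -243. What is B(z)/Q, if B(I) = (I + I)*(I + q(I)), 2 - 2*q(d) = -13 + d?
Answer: -21879347/108836475 ≈ -0.20103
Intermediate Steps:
Q = -287832 (Q = -1608*(438 - 259) = -1608*179 = -8*35979 = -287832)
z = -13649/55 (z = -284/55 - 243 = -13649/55 ≈ -248.16)
q(d) = 15/2 - d/2 (q(d) = 1 - (-13 + d)/2 = 1 + (13/2 - d/2) = 15/2 - d/2)
B(I) = 2*I*(15/2 + I/2) (B(I) = (I + I)*(I + (15/2 - I/2)) = (2*I)*(15/2 + I/2) = 2*I*(15/2 + I/2))
B(z)/Q = -13649*(15 - 13649/55)/55/(-287832) = -13649/55*(-12824/55)*(-1/287832) = (175034776/3025)*(-1/287832) = -21879347/108836475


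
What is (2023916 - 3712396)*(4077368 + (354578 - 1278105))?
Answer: -5325197451680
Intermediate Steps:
(2023916 - 3712396)*(4077368 + (354578 - 1278105)) = -1688480*(4077368 - 923527) = -1688480*3153841 = -5325197451680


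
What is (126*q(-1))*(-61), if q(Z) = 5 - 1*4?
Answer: -7686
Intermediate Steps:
q(Z) = 1 (q(Z) = 5 - 4 = 1)
(126*q(-1))*(-61) = (126*1)*(-61) = 126*(-61) = -7686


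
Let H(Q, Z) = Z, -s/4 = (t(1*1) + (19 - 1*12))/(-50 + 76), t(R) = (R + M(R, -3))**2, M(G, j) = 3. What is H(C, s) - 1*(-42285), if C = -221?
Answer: 549659/13 ≈ 42281.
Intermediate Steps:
t(R) = (3 + R)**2 (t(R) = (R + 3)**2 = (3 + R)**2)
s = -46/13 (s = -4*((3 + 1*1)**2 + (19 - 1*12))/(-50 + 76) = -4*((3 + 1)**2 + (19 - 12))/26 = -4*(4**2 + 7)/26 = -4*(16 + 7)/26 = -92/26 = -4*23/26 = -46/13 ≈ -3.5385)
H(C, s) - 1*(-42285) = -46/13 - 1*(-42285) = -46/13 + 42285 = 549659/13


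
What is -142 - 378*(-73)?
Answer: 27452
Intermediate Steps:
-142 - 378*(-73) = -142 + 27594 = 27452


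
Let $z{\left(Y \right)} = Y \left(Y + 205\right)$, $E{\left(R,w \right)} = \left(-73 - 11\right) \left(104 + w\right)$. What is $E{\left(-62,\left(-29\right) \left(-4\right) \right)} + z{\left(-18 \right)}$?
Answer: $-21846$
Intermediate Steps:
$E{\left(R,w \right)} = -8736 - 84 w$ ($E{\left(R,w \right)} = \left(-73 - 11\right) \left(104 + w\right) = - 84 \left(104 + w\right) = -8736 - 84 w$)
$z{\left(Y \right)} = Y \left(205 + Y\right)$
$E{\left(-62,\left(-29\right) \left(-4\right) \right)} + z{\left(-18 \right)} = \left(-8736 - 84 \left(\left(-29\right) \left(-4\right)\right)\right) - 18 \left(205 - 18\right) = \left(-8736 - 9744\right) - 3366 = -18480 - 3366 = -21846$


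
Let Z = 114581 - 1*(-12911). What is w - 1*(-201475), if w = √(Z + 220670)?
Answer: 201475 + √348162 ≈ 2.0207e+5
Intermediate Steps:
Z = 127492 (Z = 114581 + 12911 = 127492)
w = √348162 (w = √(127492 + 220670) = √348162 ≈ 590.05)
w - 1*(-201475) = √348162 - 1*(-201475) = √348162 + 201475 = 201475 + √348162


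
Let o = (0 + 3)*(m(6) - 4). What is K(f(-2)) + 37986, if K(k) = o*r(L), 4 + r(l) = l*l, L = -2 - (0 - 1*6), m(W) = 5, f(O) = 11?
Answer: 38022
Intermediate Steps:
L = 4 (L = -2 - (0 - 6) = -2 - 1*(-6) = -2 + 6 = 4)
o = 3 (o = (0 + 3)*(5 - 4) = 3*1 = 3)
r(l) = -4 + l**2 (r(l) = -4 + l*l = -4 + l**2)
K(k) = 36 (K(k) = 3*(-4 + 4**2) = 3*(-4 + 16) = 3*12 = 36)
K(f(-2)) + 37986 = 36 + 37986 = 38022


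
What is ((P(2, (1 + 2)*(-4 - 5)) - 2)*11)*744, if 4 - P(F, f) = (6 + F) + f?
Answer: 171864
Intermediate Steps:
P(F, f) = -2 - F - f (P(F, f) = 4 - ((6 + F) + f) = 4 - (6 + F + f) = 4 + (-6 - F - f) = -2 - F - f)
((P(2, (1 + 2)*(-4 - 5)) - 2)*11)*744 = (((-2 - 1*2 - (1 + 2)*(-4 - 5)) - 2)*11)*744 = (((-2 - 2 - 3*(-9)) - 2)*11)*744 = (((-2 - 2 - 1*(-27)) - 2)*11)*744 = (((-2 - 2 + 27) - 2)*11)*744 = ((23 - 2)*11)*744 = (21*11)*744 = 231*744 = 171864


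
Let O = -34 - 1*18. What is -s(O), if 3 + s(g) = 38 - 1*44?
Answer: 9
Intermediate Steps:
O = -52 (O = -34 - 18 = -52)
s(g) = -9 (s(g) = -3 + (38 - 1*44) = -3 + (38 - 44) = -3 - 6 = -9)
-s(O) = -1*(-9) = 9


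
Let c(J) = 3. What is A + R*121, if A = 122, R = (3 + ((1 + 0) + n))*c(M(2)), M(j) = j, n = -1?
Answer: 1211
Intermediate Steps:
R = 9 (R = (3 + ((1 + 0) - 1))*3 = (3 + (1 - 1))*3 = (3 + 0)*3 = 3*3 = 9)
A + R*121 = 122 + 9*121 = 122 + 1089 = 1211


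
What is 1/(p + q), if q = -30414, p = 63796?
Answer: 1/33382 ≈ 2.9956e-5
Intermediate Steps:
1/(p + q) = 1/(63796 - 30414) = 1/33382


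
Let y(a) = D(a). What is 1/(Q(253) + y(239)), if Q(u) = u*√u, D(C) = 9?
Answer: -9/16194196 + 253*√253/16194196 ≈ 0.00024794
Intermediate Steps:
y(a) = 9
Q(u) = u^(3/2)
1/(Q(253) + y(239)) = 1/(253^(3/2) + 9) = 1/(253*√253 + 9) = 1/(9 + 253*√253)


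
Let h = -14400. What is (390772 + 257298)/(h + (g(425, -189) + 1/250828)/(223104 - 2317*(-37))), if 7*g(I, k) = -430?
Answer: -351414496794288760/7808367651235233 ≈ -45.005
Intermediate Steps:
g(I, k) = -430/7 (g(I, k) = (1/7)*(-430) = -430/7)
(390772 + 257298)/(h + (g(425, -189) + 1/250828)/(223104 - 2317*(-37))) = (390772 + 257298)/(-14400 + (-430/7 + 1/250828)/(223104 - 2317*(-37))) = 648070/(-14400 + (-430/7 + 1/250828)/(223104 + 85729)) = 648070/(-14400 - 107856033/1755796/308833) = 648070/(-14400 - 107856033/1755796*1/308833) = 648070/(-14400 - 107856033/542247746068) = 648070/(-7808367651235233/542247746068) = 648070*(-542247746068/7808367651235233) = -351414496794288760/7808367651235233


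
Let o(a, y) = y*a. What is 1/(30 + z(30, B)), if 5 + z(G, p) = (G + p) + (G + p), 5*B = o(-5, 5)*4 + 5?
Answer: 1/47 ≈ 0.021277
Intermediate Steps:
o(a, y) = a*y
B = -19 (B = (-5*5*4 + 5)/5 = (-25*4 + 5)/5 = (-100 + 5)/5 = (1/5)*(-95) = -19)
z(G, p) = -5 + 2*G + 2*p (z(G, p) = -5 + ((G + p) + (G + p)) = -5 + (2*G + 2*p) = -5 + 2*G + 2*p)
1/(30 + z(30, B)) = 1/(30 + (-5 + 2*30 + 2*(-19))) = 1/(30 + (-5 + 60 - 38)) = 1/(30 + 17) = 1/47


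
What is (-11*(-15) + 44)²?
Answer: 43681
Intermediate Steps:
(-11*(-15) + 44)² = (165 + 44)² = 209² = 43681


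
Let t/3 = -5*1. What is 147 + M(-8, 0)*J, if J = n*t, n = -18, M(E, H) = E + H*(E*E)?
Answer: -2013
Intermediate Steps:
M(E, H) = E + H*E²
t = -15 (t = 3*(-5*1) = 3*(-5) = -15)
J = 270 (J = -18*(-15) = 270)
147 + M(-8, 0)*J = 147 - 8*(1 - 8*0)*270 = 147 - 8*(1 + 0)*270 = 147 - 8*1*270 = 147 - 8*270 = 147 - 2160 = -2013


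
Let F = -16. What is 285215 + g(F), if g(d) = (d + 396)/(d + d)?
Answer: 2281625/8 ≈ 2.8520e+5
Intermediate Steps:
g(d) = (396 + d)/(2*d) (g(d) = (396 + d)/((2*d)) = (396 + d)*(1/(2*d)) = (396 + d)/(2*d))
285215 + g(F) = 285215 + (1/2)*(396 - 16)/(-16) = 285215 + (1/2)*(-1/16)*380 = 285215 - 95/8 = 2281625/8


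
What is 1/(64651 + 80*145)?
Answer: 1/76251 ≈ 1.3115e-5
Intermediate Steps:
1/(64651 + 80*145) = 1/(64651 + 11600) = 1/76251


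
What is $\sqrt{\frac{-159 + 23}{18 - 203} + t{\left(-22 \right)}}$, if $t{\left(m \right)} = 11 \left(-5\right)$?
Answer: $\frac{i \sqrt{1857215}}{185} \approx 7.3665 i$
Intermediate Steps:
$t{\left(m \right)} = -55$
$\sqrt{\frac{-159 + 23}{18 - 203} + t{\left(-22 \right)}} = \sqrt{\frac{-159 + 23}{18 - 203} - 55} = \sqrt{- \frac{136}{-185} - 55} = \sqrt{\left(-136\right) \left(- \frac{1}{185}\right) - 55} = \sqrt{\frac{136}{185} - 55} = \sqrt{- \frac{10039}{185}} = \frac{i \sqrt{1857215}}{185}$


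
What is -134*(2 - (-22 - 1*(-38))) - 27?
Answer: 1849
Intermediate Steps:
-134*(2 - (-22 - 1*(-38))) - 27 = -134*(2 - (-22 + 38)) - 27 = -134*(2 - 1*16) - 27 = -134*(2 - 16) - 27 = -134*(-14) - 27 = 1876 - 27 = 1849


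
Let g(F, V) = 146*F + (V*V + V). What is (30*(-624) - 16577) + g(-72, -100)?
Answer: -35909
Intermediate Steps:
g(F, V) = V + V² + 146*F (g(F, V) = 146*F + (V² + V) = 146*F + (V + V²) = V + V² + 146*F)
(30*(-624) - 16577) + g(-72, -100) = (30*(-624) - 16577) + (-100 + (-100)² + 146*(-72)) = (-18720 - 16577) + (-100 + 10000 - 10512) = -35297 - 612 = -35909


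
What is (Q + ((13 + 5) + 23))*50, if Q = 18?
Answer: 2950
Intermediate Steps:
(Q + ((13 + 5) + 23))*50 = (18 + ((13 + 5) + 23))*50 = (18 + (18 + 23))*50 = (18 + 41)*50 = 59*50 = 2950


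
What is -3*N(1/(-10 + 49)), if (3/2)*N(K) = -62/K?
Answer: 4836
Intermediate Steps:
N(K) = -124/(3*K) (N(K) = 2*(-62/K)/3 = -124/(3*K))
-3*N(1/(-10 + 49)) = -(-124)/(1/(-10 + 49)) = -(-124)/(1/39) = -(-124)/1/39 = -(-124)*39 = -3*(-1612) = 4836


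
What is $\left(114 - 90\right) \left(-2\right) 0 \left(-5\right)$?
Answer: $0$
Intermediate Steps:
$\left(114 - 90\right) \left(-2\right) 0 \left(-5\right) = 24 \cdot 0 \left(-5\right) = 24 \cdot 0 = 0$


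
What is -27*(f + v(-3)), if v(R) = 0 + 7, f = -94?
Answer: 2349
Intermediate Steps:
v(R) = 7
-27*(f + v(-3)) = -27*(-94 + 7) = -27*(-87) = 2349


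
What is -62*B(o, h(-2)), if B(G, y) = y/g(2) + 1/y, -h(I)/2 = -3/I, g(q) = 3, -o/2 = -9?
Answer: 248/3 ≈ 82.667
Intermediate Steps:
o = 18 (o = -2*(-9) = 18)
h(I) = 6/I (h(I) = -(-6)/I = 6/I)
B(G, y) = 1/y + y/3 (B(G, y) = y/3 + 1/y = 1/y + y/3)
-62*B(o, h(-2)) = -62*(1/(6/(-2)) + (6/(-2))/3) = -62*(1/(6*(-½)) + (6*(-½))/3) = -62*(1/(-3) + (⅓)*(-3)) = -62*(-⅓ - 1) = -62*(-4/3) = 248/3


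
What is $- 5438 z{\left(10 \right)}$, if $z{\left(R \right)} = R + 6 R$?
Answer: $-380660$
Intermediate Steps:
$z{\left(R \right)} = 7 R$
$- 5438 z{\left(10 \right)} = - 5438 \cdot 7 \cdot 10 = \left(-5438\right) 70 = -380660$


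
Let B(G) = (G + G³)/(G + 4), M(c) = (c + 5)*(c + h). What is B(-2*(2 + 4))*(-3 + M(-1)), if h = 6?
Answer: 7395/2 ≈ 3697.5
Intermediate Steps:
M(c) = (5 + c)*(6 + c) (M(c) = (c + 5)*(c + 6) = (5 + c)*(6 + c))
B(G) = (G + G³)/(4 + G)
B(-2*(2 + 4))*(-3 + M(-1)) = ((-2*(2 + 4) + (-2*(2 + 4))³)/(4 - 2*(2 + 4)))*(-3 + (30 + (-1)² + 11*(-1))) = ((-2*6 + (-2*6)³)/(4 - 2*6))*(-3 + (30 + 1 - 11)) = ((-12 + (-12)³)/(4 - 12))*(-3 + 20) = ((-12 - 1728)/(-8))*17 = -⅛*(-1740)*17 = (435/2)*17 = 7395/2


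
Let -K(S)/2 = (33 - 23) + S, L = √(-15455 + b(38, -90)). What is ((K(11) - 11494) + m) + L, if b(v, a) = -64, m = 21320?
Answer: 9784 + I*√15519 ≈ 9784.0 + 124.58*I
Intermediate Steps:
L = I*√15519 (L = √(-15455 - 64) = √(-15519) = I*√15519 ≈ 124.58*I)
K(S) = -20 - 2*S (K(S) = -2*((33 - 23) + S) = -2*(10 + S) = -20 - 2*S)
((K(11) - 11494) + m) + L = (((-20 - 2*11) - 11494) + 21320) + I*√15519 = (((-20 - 22) - 11494) + 21320) + I*√15519 = ((-42 - 11494) + 21320) + I*√15519 = (-11536 + 21320) + I*√15519 = 9784 + I*√15519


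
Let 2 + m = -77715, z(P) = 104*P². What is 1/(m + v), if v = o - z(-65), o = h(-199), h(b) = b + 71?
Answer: -1/517245 ≈ -1.9333e-6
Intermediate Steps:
h(b) = 71 + b
o = -128 (o = 71 - 199 = -128)
v = -439528 (v = -128 - 104*(-65)² = -128 - 104*4225 = -128 - 1*439400 = -128 - 439400 = -439528)
m = -77717 (m = -2 - 77715 = -77717)
1/(m + v) = 1/(-77717 - 439528) = 1/(-517245) = -1/517245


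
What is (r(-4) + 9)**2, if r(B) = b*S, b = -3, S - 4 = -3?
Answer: 36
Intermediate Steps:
S = 1 (S = 4 - 3 = 1)
r(B) = -3 (r(B) = -3*1 = -3)
(r(-4) + 9)**2 = (-3 + 9)**2 = 6**2 = 36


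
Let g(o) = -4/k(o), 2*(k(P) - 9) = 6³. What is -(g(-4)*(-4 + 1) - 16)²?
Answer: -384400/1521 ≈ -252.73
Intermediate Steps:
k(P) = 117 (k(P) = 9 + (½)*6³ = 9 + (½)*216 = 9 + 108 = 117)
g(o) = -4/117
-(g(-4)*(-4 + 1) - 16)² = -(-4*(-4 + 1)/117 - 16)² = -(-4/117*(-3) - 16)² = -(4/39 - 16)² = -(-620/39)² = -1*384400/1521 = -384400/1521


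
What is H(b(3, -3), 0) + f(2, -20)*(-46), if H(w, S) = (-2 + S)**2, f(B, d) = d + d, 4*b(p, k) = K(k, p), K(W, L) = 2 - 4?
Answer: 1844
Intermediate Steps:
K(W, L) = -2
b(p, k) = -1/2 (b(p, k) = (1/4)*(-2) = -1/2)
f(B, d) = 2*d
H(b(3, -3), 0) + f(2, -20)*(-46) = (-2 + 0)**2 + (2*(-20))*(-46) = (-2)**2 - 40*(-46) = 4 + 1840 = 1844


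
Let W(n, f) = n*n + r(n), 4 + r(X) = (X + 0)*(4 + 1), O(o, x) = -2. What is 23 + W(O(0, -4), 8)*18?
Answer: -157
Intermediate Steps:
r(X) = -4 + 5*X (r(X) = -4 + (X + 0)*(4 + 1) = -4 + X*5 = -4 + 5*X)
W(n, f) = -4 + n² + 5*n (W(n, f) = n*n + (-4 + 5*n) = n² + (-4 + 5*n) = -4 + n² + 5*n)
23 + W(O(0, -4), 8)*18 = 23 + (-4 + (-2)² + 5*(-2))*18 = 23 + (-4 + 4 - 10)*18 = 23 - 10*18 = 23 - 180 = -157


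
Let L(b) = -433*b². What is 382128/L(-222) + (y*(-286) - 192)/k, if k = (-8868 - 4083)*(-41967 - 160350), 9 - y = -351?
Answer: -9291258330940/517732907221953 ≈ -0.017946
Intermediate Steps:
y = 360 (y = 9 - 1*(-351) = 9 + 351 = 360)
k = 2620207467 (k = -12951*(-202317) = 2620207467)
382128/L(-222) + (y*(-286) - 192)/k = 382128/((-433*(-222)²)) + (360*(-286) - 192)/2620207467 = 382128/((-433*49284)) + (-102960 - 192)*(1/2620207467) = 382128/(-21339972) - 103152*1/2620207467 = 382128*(-1/21339972) - 34384/873402489 = -31844/1778331 - 34384/873402489 = -9291258330940/517732907221953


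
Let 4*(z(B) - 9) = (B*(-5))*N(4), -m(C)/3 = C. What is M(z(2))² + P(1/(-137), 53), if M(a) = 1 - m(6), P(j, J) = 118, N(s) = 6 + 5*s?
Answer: 479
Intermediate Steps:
m(C) = -3*C
z(B) = 9 - 65*B/2 (z(B) = 9 + ((B*(-5))*(6 + 5*4))/4 = 9 + ((-5*B)*(6 + 20))/4 = 9 + (-5*B*26)/4 = 9 + (-130*B)/4 = 9 - 65*B/2)
M(a) = 19 (M(a) = 1 - (-3)*6 = 1 - 1*(-18) = 1 + 18 = 19)
M(z(2))² + P(1/(-137), 53) = 19² + 118 = 361 + 118 = 479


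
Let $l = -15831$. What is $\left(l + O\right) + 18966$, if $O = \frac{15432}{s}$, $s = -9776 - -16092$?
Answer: $\frac{4954023}{1579} \approx 3137.4$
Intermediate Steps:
$s = 6316$ ($s = -9776 + 16092 = 6316$)
$O = \frac{3858}{1579}$ ($O = \frac{15432}{6316} = 15432 \cdot \frac{1}{6316} = \frac{3858}{1579} \approx 2.4433$)
$\left(l + O\right) + 18966 = \left(-15831 + \frac{3858}{1579}\right) + 18966 = - \frac{24993291}{1579} + 18966 = \frac{4954023}{1579}$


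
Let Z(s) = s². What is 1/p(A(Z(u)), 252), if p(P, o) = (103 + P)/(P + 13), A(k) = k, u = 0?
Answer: 13/103 ≈ 0.12621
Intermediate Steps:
p(P, o) = (103 + P)/(13 + P)
1/p(A(Z(u)), 252) = 1/((103 + 0²)/(13 + 0²)) = 1/((103 + 0)/(13 + 0)) = 1/(103/13) = 13/103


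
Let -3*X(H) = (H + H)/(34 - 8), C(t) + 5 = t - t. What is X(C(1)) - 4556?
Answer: -177679/39 ≈ -4555.9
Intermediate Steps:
C(t) = -5 (C(t) = -5 + (t - t) = -5 + 0 = -5)
X(H) = -H/39 (X(H) = -(H + H)/(3*(34 - 8)) = -2*H/(3*26) = -H/39)
X(C(1)) - 4556 = -1/39*(-5) - 4556 = 5/39 - 4556 = -177679/39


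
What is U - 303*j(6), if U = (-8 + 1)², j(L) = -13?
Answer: 3988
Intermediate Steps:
U = 49 (U = (-7)² = 49)
U - 303*j(6) = 49 - 303*(-13) = 49 + 3939 = 3988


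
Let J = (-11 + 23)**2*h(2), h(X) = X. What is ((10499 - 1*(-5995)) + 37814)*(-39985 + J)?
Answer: -2155864676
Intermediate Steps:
J = 288 (J = (-11 + 23)**2*2 = 12**2*2 = 144*2 = 288)
((10499 - 1*(-5995)) + 37814)*(-39985 + J) = ((10499 - 1*(-5995)) + 37814)*(-39985 + 288) = ((10499 + 5995) + 37814)*(-39697) = (16494 + 37814)*(-39697) = 54308*(-39697) = -2155864676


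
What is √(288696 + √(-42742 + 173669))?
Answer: √(288696 + √130927) ≈ 537.64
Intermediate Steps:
√(288696 + √(-42742 + 173669)) = √(288696 + √130927)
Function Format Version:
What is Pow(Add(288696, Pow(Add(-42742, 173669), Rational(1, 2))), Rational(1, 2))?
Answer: Pow(Add(288696, Pow(130927, Rational(1, 2))), Rational(1, 2)) ≈ 537.64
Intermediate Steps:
Pow(Add(288696, Pow(Add(-42742, 173669), Rational(1, 2))), Rational(1, 2)) = Pow(Add(288696, Pow(130927, Rational(1, 2))), Rational(1, 2))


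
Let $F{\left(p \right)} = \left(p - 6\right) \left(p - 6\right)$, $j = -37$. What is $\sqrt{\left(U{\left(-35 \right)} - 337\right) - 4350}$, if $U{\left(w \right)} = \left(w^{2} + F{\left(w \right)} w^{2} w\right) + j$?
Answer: $3 i \sqrt{8008486} \approx 8489.8 i$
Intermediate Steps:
$F{\left(p \right)} = \left(-6 + p\right)^{2}$ ($F{\left(p \right)} = \left(-6 + p\right) \left(-6 + p\right) = \left(-6 + p\right)^{2}$)
$U{\left(w \right)} = -37 + w^{2} + w^{3} \left(-6 + w\right)^{2}$ ($U{\left(w \right)} = \left(w^{2} + \left(-6 + w\right)^{2} w^{2} w\right) - 37 = \left(w^{2} + w^{2} \left(-6 + w\right)^{2} w\right) - 37 = \left(w^{2} + w^{3} \left(-6 + w\right)^{2}\right) - 37 = -37 + w^{2} + w^{3} \left(-6 + w\right)^{2}$)
$\sqrt{\left(U{\left(-35 \right)} - 337\right) - 4350} = \sqrt{\left(\left(-37 + \left(-35\right)^{2} + \left(-35\right)^{3} \left(-6 - 35\right)^{2}\right) - 337\right) - 4350} = \sqrt{\left(\left(-37 + 1225 - 42875 \left(-41\right)^{2}\right) - 337\right) - 4350} = \sqrt{\left(\left(-37 + 1225 - 72072875\right) - 337\right) - 4350} = \sqrt{\left(-72071687 - 337\right) - 4350} = \sqrt{-72072024 - 4350} = \sqrt{-72076374} = 3 i \sqrt{8008486}$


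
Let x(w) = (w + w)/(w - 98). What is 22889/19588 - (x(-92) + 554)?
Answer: -1030544081/1860860 ≈ -553.80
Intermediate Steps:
x(w) = 2*w/(-98 + w) (x(w) = (2*w)/(-98 + w) = 2*w/(-98 + w))
22889/19588 - (x(-92) + 554) = 22889/19588 - (2*(-92)/(-98 - 92) + 554) = 22889*(1/19588) - (2*(-92)/(-190) + 554) = 22889/19588 - (2*(-92)*(-1/190) + 554) = 22889/19588 - (92/95 + 554) = 22889/19588 - 1*52722/95 = 22889/19588 - 52722/95 = -1030544081/1860860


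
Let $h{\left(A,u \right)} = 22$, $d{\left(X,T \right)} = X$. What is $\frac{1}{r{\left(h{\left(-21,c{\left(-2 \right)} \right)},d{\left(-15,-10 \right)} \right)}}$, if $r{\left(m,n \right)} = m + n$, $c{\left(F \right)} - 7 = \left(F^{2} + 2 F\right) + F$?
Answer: $\frac{1}{7} \approx 0.14286$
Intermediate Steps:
$c{\left(F \right)} = 7 + F^{2} + 3 F$ ($c{\left(F \right)} = 7 + \left(\left(F^{2} + 2 F\right) + F\right) = 7 + \left(F^{2} + 3 F\right) = 7 + F^{2} + 3 F$)
$\frac{1}{r{\left(h{\left(-21,c{\left(-2 \right)} \right)},d{\left(-15,-10 \right)} \right)}} = \frac{1}{22 - 15} = \frac{1}{7}$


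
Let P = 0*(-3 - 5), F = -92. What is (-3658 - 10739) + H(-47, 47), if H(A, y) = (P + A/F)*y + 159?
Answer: -1307687/92 ≈ -14214.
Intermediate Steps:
P = 0 (P = 0*(-8) = 0)
H(A, y) = 159 - A*y/92 (H(A, y) = (0 + A/(-92))*y + 159 = (0 + A*(-1/92))*y + 159 = (0 - A/92)*y + 159 = (-A/92)*y + 159 = -A*y/92 + 159 = 159 - A*y/92)
(-3658 - 10739) + H(-47, 47) = (-3658 - 10739) + (159 - 1/92*(-47)*47) = -14397 + (159 + 2209/92) = -14397 + 16837/92 = -1307687/92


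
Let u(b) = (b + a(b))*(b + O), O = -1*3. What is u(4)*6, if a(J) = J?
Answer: 48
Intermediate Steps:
O = -3
u(b) = 2*b*(-3 + b) (u(b) = (b + b)*(b - 3) = (2*b)*(-3 + b) = 2*b*(-3 + b))
u(4)*6 = (2*4*(-3 + 4))*6 = (2*4*1)*6 = 8*6 = 48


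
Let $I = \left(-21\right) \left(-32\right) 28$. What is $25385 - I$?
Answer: $6569$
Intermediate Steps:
$I = 18816$ ($I = 672 \cdot 28 = 18816$)
$25385 - I = 25385 - 18816 = 6569$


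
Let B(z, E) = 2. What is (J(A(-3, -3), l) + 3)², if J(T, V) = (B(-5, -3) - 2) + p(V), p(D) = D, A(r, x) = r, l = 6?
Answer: 81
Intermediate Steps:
J(T, V) = V (J(T, V) = (2 - 2) + V = 0 + V = V)
(J(A(-3, -3), l) + 3)² = (6 + 3)² = 9² = 81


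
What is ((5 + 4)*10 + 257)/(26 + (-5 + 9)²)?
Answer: 347/42 ≈ 8.2619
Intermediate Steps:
((5 + 4)*10 + 257)/(26 + (-5 + 9)²) = (9*10 + 257)/(26 + 4²) = (90 + 257)/(26 + 16) = 347/42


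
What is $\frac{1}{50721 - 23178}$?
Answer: $\frac{1}{27543} \approx 3.6307 \cdot 10^{-5}$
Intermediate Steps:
$\frac{1}{50721 - 23178} = \frac{1}{27543}$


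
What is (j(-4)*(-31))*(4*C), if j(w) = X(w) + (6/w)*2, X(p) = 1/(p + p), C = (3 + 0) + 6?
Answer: 6975/2 ≈ 3487.5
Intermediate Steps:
C = 9 (C = 3 + 6 = 9)
X(p) = 1/(2*p)
j(w) = 25/(2*w) (j(w) = 1/(2*w) + (6/w)*2 = 1/(2*w) + 12/w = 25/(2*w))
(j(-4)*(-31))*(4*C) = (((25/2)/(-4))*(-31))*(4*9) = (((25/2)*(-¼))*(-31))*36 = -25/8*(-31)*36 = (775/8)*36 = 6975/2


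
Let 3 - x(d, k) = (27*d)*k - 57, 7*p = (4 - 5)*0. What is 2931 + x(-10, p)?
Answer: 2991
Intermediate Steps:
p = 0 (p = ((4 - 5)*0)/7 = (-1*0)/7 = (⅐)*0 = 0)
x(d, k) = 60 - 27*d*k (x(d, k) = 3 - ((27*d)*k - 57) = 3 - (27*d*k - 57) = 3 - (-57 + 27*d*k) = 3 + (57 - 27*d*k) = 60 - 27*d*k)
2931 + x(-10, p) = 2931 + (60 - 27*(-10)*0) = 2931 + (60 + 0) = 2931 + 60 = 2991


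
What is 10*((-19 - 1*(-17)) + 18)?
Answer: 160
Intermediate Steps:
10*((-19 - 1*(-17)) + 18) = 10*((-19 + 17) + 18) = 10*(-2 + 18) = 10*16 = 160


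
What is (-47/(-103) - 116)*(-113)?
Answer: 1344813/103 ≈ 13056.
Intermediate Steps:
(-47/(-103) - 116)*(-113) = (-47*(-1/103) - 116)*(-113) = (47/103 - 116)*(-113) = -11901/103*(-113) = 1344813/103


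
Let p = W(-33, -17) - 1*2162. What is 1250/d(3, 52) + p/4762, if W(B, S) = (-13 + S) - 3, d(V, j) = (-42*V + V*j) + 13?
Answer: 5858115/204766 ≈ 28.609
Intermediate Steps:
d(V, j) = 13 - 42*V + V*j
W(B, S) = -16 + S
p = -2195 (p = (-16 - 17) - 1*2162 = -33 - 2162 = -2195)
1250/d(3, 52) + p/4762 = 1250/(13 - 42*3 + 3*52) - 2195/4762 = 1250/(13 - 126 + 156) - 2195*1/4762 = 1250/43 - 2195/4762 = 5858115/204766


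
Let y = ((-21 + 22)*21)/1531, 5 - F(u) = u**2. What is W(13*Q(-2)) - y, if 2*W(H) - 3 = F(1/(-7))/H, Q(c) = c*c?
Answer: 1496189/975247 ≈ 1.5342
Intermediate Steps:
F(u) = 5 - u**2
Q(c) = c**2
y = 21/1531 (y = (1*21)*(1/1531) = 21*(1/1531) = 21/1531 ≈ 0.013717)
W(H) = 3/2 + 122/(49*H) (W(H) = 3/2 + ((5 - (1/(-7))**2)/H)/2 = 3/2 + ((5 - (-1/7)**2)/H)/2 = 3/2 + ((5 - 1*1/49)/H)/2 = 3/2 + ((5 - 1/49)/H)/2 = 3/2 + (244/(49*H))/2 = 3/2 + 122/(49*H))
W(13*Q(-2)) - y = (244 + 147*(13*(-2)**2))/(98*((13*(-2)**2))) - 1*21/1531 = (244 + 147*(13*4))/(98*((13*4))) - 21/1531 = (1/98)*(244 + 147*52)/52 - 21/1531 = (1/98)*(1/52)*(244 + 7644) - 21/1531 = (1/98)*(1/52)*7888 - 21/1531 = 986/637 - 21/1531 = 1496189/975247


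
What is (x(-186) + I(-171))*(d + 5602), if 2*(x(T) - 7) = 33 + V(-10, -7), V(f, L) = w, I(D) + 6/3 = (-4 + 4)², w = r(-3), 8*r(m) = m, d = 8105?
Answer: 4674087/16 ≈ 2.9213e+5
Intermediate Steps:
r(m) = m/8
w = -3/8 (w = (⅛)*(-3) = -3/8 ≈ -0.37500)
I(D) = -2 (I(D) = -2 + (-4 + 4)² = -2 + 0² = -2 + 0 = -2)
V(f, L) = -3/8
x(T) = 373/16 (x(T) = 7 + (33 - 3/8)/2 = 7 + (½)*(261/8) = 7 + 261/16 = 373/16)
(x(-186) + I(-171))*(d + 5602) = (373/16 - 2)*(8105 + 5602) = (341/16)*13707 = 4674087/16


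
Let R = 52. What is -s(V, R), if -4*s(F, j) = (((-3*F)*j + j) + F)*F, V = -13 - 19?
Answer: -40096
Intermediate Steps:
V = -32
s(F, j) = -F*(F + j - 3*F*j)/4 (s(F, j) = -(((-3*F)*j + j) + F)*F/4 = -((-3*F*j + j) + F)*F/4 = -((j - 3*F*j) + F)*F/4 = -(F + j - 3*F*j)*F/4 = -F*(F + j - 3*F*j)/4)
-s(V, R) = -(-32)*(-1*(-32) - 1*52 + 3*(-32)*52)/4 = -(-32)*(32 - 52 - 4992)/4 = -(-32)*(-5012)/4 = -1*40096 = -40096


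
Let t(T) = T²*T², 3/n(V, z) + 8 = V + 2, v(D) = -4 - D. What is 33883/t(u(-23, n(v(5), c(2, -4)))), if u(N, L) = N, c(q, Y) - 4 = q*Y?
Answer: 33883/279841 ≈ 0.12108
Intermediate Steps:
c(q, Y) = 4 + Y*q (c(q, Y) = 4 + q*Y = 4 + Y*q)
n(V, z) = 3/(-6 + V) (n(V, z) = 3/(-8 + (V + 2)) = 3/(-8 + (2 + V)) = 3/(-6 + V))
t(T) = T⁴
33883/t(u(-23, n(v(5), c(2, -4)))) = 33883/((-23)⁴) = 33883/279841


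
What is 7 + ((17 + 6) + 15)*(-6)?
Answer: -221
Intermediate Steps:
7 + ((17 + 6) + 15)*(-6) = 7 + (23 + 15)*(-6) = 7 + 38*(-6) = 7 - 228 = -221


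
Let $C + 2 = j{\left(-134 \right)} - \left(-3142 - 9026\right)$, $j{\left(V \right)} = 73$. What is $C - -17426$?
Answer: $29665$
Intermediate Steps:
$C = 12239$ ($C = -2 + \left(73 - \left(-3142 - 9026\right)\right) = -2 + \left(73 - -12168\right) = -2 + \left(73 + 12168\right) = -2 + 12241 = 12239$)
$C - -17426 = 12239 - -17426 = 12239 + 17426 = 29665$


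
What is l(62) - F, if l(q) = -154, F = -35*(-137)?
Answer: -4949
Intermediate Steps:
F = 4795
l(62) - F = -154 - 1*4795 = -154 - 4795 = -4949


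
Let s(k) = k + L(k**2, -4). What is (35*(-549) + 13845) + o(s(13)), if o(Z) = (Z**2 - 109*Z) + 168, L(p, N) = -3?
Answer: -6192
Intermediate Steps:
s(k) = -3 + k (s(k) = k - 3 = -3 + k)
o(Z) = 168 + Z**2 - 109*Z
(35*(-549) + 13845) + o(s(13)) = (35*(-549) + 13845) + (168 + (-3 + 13)**2 - 109*(-3 + 13)) = (-19215 + 13845) + (168 + 10**2 - 109*10) = -5370 + (168 + 100 - 1090) = -5370 - 822 = -6192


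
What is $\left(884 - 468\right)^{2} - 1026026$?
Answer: $-852970$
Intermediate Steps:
$\left(884 - 468\right)^{2} - 1026026 = 416^{2} + \left(-1545003 + 518977\right) = 173056 - 1026026 = -852970$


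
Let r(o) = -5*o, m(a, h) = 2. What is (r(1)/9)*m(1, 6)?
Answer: -10/9 ≈ -1.1111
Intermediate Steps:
(r(1)/9)*m(1, 6) = ((-5*1)/9)*2 = ((⅑)*(-5))*2 = -5/9*2 = -10/9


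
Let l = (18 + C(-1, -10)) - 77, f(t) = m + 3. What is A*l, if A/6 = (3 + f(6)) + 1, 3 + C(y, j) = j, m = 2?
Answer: -3888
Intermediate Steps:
C(y, j) = -3 + j
f(t) = 5 (f(t) = 2 + 3 = 5)
A = 54 (A = 6*((3 + 5) + 1) = 6*(8 + 1) = 6*9 = 54)
l = -72 (l = (18 + (-3 - 10)) - 77 = (18 - 13) - 77 = 5 - 77 = -72)
A*l = 54*(-72) = -3888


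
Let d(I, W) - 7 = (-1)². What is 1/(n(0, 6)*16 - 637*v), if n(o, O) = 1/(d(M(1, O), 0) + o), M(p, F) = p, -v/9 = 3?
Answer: 1/17201 ≈ 5.8136e-5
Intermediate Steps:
v = -27 (v = -9*3 = -27)
d(I, W) = 8 (d(I, W) = 7 + (-1)² = 7 + 1 = 8)
n(o, O) = 1/(8 + o)
1/(n(0, 6)*16 - 637*v) = 1/(16/(8 + 0) - 637*(-27)) = 1/(16/8 + 17199) = 1/((⅛)*16 + 17199) = 1/(2 + 17199) = 1/17201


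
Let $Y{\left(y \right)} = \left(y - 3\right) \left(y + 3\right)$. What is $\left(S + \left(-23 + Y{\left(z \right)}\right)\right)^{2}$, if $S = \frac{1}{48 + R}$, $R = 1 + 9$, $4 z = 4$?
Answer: $\frac{3229209}{3364} \approx 959.93$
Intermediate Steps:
$z = 1$ ($z = \frac{1}{4} \cdot 4 = 1$)
$R = 10$
$Y{\left(y \right)} = \left(-3 + y\right) \left(3 + y\right)$
$S = \frac{1}{58}$ ($S = \frac{1}{48 + 10} = \frac{1}{58} \approx 0.017241$)
$\left(S + \left(-23 + Y{\left(z \right)}\right)\right)^{2} = \left(\frac{1}{58} - \left(32 - 1\right)\right)^{2} = \left(\frac{1}{58} + \left(-23 + \left(-9 + 1\right)\right)\right)^{2} = \left(\frac{1}{58} - 31\right)^{2} = \left(- \frac{1797}{58}\right)^{2} = \frac{3229209}{3364}$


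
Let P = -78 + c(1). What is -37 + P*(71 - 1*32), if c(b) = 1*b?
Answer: -3040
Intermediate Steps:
c(b) = b
P = -77 (P = -78 + 1 = -77)
-37 + P*(71 - 1*32) = -37 - 77*(71 - 1*32) = -37 - 77*(71 - 32) = -37 - 77*39 = -37 - 3003 = -3040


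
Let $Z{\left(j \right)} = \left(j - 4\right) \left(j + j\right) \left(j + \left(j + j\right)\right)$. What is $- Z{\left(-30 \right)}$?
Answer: $183600$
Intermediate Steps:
$Z{\left(j \right)} = 6 j^{2} \left(-4 + j\right)$ ($Z{\left(j \right)} = \left(-4 + j\right) 2 j \left(j + 2 j\right) = \left(-4 + j\right) 2 j 3 j = \left(-4 + j\right) 6 j^{2} = 6 j^{2} \left(-4 + j\right)$)
$- Z{\left(-30 \right)} = - 6 \left(-30\right)^{2} \left(-4 - 30\right) = - 6 \cdot 900 \left(-34\right) = \left(-1\right) \left(-183600\right) = 183600$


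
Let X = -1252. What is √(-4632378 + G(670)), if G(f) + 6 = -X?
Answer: 2*I*√1157783 ≈ 2152.0*I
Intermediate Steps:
G(f) = 1246 (G(f) = -6 - 1*(-1252) = -6 + 1252 = 1246)
√(-4632378 + G(670)) = √(-4632378 + 1246) = √(-4631132) = 2*I*√1157783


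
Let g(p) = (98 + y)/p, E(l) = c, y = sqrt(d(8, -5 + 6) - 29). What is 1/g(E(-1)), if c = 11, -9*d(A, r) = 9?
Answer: 539/4817 - 11*I*sqrt(30)/9634 ≈ 0.1119 - 0.0062538*I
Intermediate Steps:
d(A, r) = -1 (d(A, r) = -1/9*9 = -1)
y = I*sqrt(30) (y = sqrt(-1 - 29) = sqrt(-30) = I*sqrt(30) ≈ 5.4772*I)
E(l) = 11
g(p) = (98 + I*sqrt(30))/p
1/g(E(-1)) = 1/((98 + I*sqrt(30))/11) = 1/(98/11 + I*sqrt(30)/11)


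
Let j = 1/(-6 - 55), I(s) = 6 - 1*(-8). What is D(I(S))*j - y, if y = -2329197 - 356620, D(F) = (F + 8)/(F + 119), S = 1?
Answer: 21790033299/8113 ≈ 2.6858e+6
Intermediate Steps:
I(s) = 14 (I(s) = 6 + 8 = 14)
j = -1/61 (j = 1/(-61) = -1/61 ≈ -0.016393)
D(F) = (8 + F)/(119 + F)
y = -2685817
D(I(S))*j - y = ((8 + 14)/(119 + 14))*(-1/61) - 1*(-2685817) = (22/133)*(-1/61) + 2685817 = -22/8113 + 2685817 = 21790033299/8113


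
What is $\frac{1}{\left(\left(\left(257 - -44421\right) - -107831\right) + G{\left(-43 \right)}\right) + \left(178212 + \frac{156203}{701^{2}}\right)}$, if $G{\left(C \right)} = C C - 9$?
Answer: $\frac{491401}{163420964164} \approx 3.007 \cdot 10^{-6}$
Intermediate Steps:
$G{\left(C \right)} = -9 + C^{2}$ ($G{\left(C \right)} = C^{2} - 9 = -9 + C^{2}$)
$\frac{1}{\left(\left(\left(257 - -44421\right) - -107831\right) + G{\left(-43 \right)}\right) + \left(178212 + \frac{156203}{701^{2}}\right)} = \frac{1}{\left(\left(\left(257 - -44421\right) - -107831\right) - \left(9 - \left(-43\right)^{2}\right)\right) + \left(178212 + \frac{156203}{701^{2}}\right)} = \frac{1}{\left(\left(\left(257 + 44421\right) + 107831\right) + \left(-9 + 1849\right)\right) + \left(178212 + \frac{156203}{491401}\right)} = \frac{1}{\left(\left(44678 + 107831\right) + 1840\right) + \left(178212 + 156203 \cdot \frac{1}{491401}\right)} = \frac{1}{\left(152509 + 1840\right) + \left(178212 + \frac{156203}{491401}\right)} = \frac{1}{154349 + \frac{87573711215}{491401}} = \frac{1}{\frac{163420964164}{491401}} = \frac{491401}{163420964164}$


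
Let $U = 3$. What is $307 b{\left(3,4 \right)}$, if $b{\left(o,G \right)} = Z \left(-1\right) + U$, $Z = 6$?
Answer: $-921$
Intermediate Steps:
$b{\left(o,G \right)} = -3$ ($b{\left(o,G \right)} = 6 \left(-1\right) + 3 = -6 + 3 = -3$)
$307 b{\left(3,4 \right)} = 307 \left(-3\right) = -921$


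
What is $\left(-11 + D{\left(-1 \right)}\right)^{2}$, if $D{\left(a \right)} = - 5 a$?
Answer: $36$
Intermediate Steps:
$\left(-11 + D{\left(-1 \right)}\right)^{2} = \left(-11 - -5\right)^{2} = \left(-11 + 5\right)^{2} = \left(-6\right)^{2} = 36$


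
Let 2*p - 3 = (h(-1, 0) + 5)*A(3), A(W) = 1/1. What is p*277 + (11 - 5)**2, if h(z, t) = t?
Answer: 1144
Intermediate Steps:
A(W) = 1
p = 4 (p = 3/2 + ((0 + 5)*1)/2 = 3/2 + (5*1)/2 = 3/2 + (1/2)*5 = 3/2 + 5/2 = 4)
p*277 + (11 - 5)**2 = 4*277 + (11 - 5)**2 = 1108 + 6**2 = 1108 + 36 = 1144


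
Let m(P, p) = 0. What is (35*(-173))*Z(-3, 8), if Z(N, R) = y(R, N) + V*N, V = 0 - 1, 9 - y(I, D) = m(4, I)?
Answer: -72660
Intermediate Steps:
y(I, D) = 9 (y(I, D) = 9 - 1*0 = 9 + 0 = 9)
V = -1
Z(N, R) = 9 - N
(35*(-173))*Z(-3, 8) = (35*(-173))*(9 - 1*(-3)) = -6055*(9 + 3) = -6055*12 = -72660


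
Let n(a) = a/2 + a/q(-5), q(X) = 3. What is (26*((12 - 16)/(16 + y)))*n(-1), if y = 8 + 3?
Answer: 260/81 ≈ 3.2099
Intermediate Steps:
y = 11
n(a) = 5*a/6 (n(a) = a/2 + a/3 = 5*a/6)
(26*((12 - 16)/(16 + y)))*n(-1) = (26*((12 - 16)/(16 + 11)))*((⅚)*(-1)) = (26*(-4/27))*(-⅚) = -104/27*(-⅚) = 260/81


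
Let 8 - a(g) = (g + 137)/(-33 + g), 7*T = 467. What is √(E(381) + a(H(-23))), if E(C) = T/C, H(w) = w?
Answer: √290513643/5334 ≈ 3.1954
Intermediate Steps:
T = 467/7 (T = (⅐)*467 = 467/7 ≈ 66.714)
E(C) = 467/(7*C)
a(g) = 8 - (137 + g)/(-33 + g) (a(g) = 8 - (g + 137)/(-33 + g) = 8 - (137 + g)/(-33 + g))
√(E(381) + a(H(-23))) = √((467/7)/381 + (-401 + 7*(-23))/(-33 - 23)) = √((467/7)*(1/381) + (-401 - 161)/(-56)) = √(467/2667 - 1/56*(-562)) = √(467/2667 + 281/28) = √(108929/10668) = √290513643/5334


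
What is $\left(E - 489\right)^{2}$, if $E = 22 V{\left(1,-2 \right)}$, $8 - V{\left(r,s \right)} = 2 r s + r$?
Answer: $61009$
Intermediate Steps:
$V{\left(r,s \right)} = 8 - r - 2 r s$ ($V{\left(r,s \right)} = 8 - \left(2 r s + r\right) = 8 - \left(r + 2 r s\right) = 8 - r - 2 r s$)
$E = 242$ ($E = 22 \left(8 - 1 - 2 \left(-2\right)\right) = 22 \left(8 - 1 + 4\right) = 22 \cdot 11 = 242$)
$\left(E - 489\right)^{2} = \left(242 - 489\right)^{2} = \left(-247\right)^{2} = 61009$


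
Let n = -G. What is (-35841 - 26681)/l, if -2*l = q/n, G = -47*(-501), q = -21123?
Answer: 981470356/7041 ≈ 1.3939e+5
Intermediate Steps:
G = 23547
n = -23547 (n = -1*23547 = -23547)
l = -7041/15698 (l = -(-21123)/(2*(-23547)) = -(-21123)*(-1)/(2*23547) = -½*7041/7849 = -7041/15698 ≈ -0.44853)
(-35841 - 26681)/l = (-35841 - 26681)/(-7041/15698) = -62522*(-15698/7041) = 981470356/7041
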